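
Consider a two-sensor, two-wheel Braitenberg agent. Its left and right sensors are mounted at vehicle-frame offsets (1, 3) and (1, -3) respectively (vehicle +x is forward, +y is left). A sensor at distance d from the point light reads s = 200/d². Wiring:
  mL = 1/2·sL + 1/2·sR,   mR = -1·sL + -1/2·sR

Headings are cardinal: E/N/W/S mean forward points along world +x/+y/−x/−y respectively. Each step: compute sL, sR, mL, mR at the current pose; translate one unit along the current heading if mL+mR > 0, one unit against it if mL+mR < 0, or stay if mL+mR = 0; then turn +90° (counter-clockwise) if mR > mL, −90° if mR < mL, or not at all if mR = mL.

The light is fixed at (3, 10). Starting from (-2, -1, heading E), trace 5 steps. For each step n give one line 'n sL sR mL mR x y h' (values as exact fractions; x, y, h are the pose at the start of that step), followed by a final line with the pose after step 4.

0 5/2 50/53 365/212 -315/106 -2 -1 E
1 200/153 8/9 56/51 -268/153 -3 -1 S
2 100/109 100/49 7900/5341 -10350/5341 -3 0 W
3 40/29 40/17 920/493 -1260/493 -2 0 N
4 5/2 50/53 365/212 -315/106 -2 -1 E
final -3 -1 S

n=0: pose=(-2,-1,E); sL=5/2, sR=50/53; mL=365/212, mR=-315/106; mL+mR=-5/4 → advance -1; mR−mL=-995/212 → turn -1·90°
n=1: pose=(-3,-1,S); sL=200/153, sR=8/9; mL=56/51, mR=-268/153; mL+mR=-100/153 → advance -1; mR−mL=-436/153 → turn -1·90°
n=2: pose=(-3,0,W); sL=100/109, sR=100/49; mL=7900/5341, mR=-10350/5341; mL+mR=-50/109 → advance -1; mR−mL=-18250/5341 → turn -1·90°
n=3: pose=(-2,0,N); sL=40/29, sR=40/17; mL=920/493, mR=-1260/493; mL+mR=-20/29 → advance -1; mR−mL=-2180/493 → turn -1·90°
n=4: pose=(-2,-1,E); sL=5/2, sR=50/53; mL=365/212, mR=-315/106; mL+mR=-5/4 → advance -1; mR−mL=-995/212 → turn -1·90°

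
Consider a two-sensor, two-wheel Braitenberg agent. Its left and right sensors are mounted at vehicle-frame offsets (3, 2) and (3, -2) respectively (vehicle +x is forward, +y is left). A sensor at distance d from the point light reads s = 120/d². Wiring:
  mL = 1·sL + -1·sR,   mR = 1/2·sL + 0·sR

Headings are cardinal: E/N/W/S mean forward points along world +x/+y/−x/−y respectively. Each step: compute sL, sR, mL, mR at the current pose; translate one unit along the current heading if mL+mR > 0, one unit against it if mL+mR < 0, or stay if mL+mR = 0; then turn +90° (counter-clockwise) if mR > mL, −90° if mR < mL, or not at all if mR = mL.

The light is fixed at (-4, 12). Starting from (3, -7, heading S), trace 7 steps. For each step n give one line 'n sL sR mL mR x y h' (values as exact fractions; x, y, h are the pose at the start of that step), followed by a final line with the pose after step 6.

0 24/113 120/509 -1344/57517 12/113 3 -7 S
1 15/53 15/73 300/3869 15/106 3 -8 E
2 24/65 120/389 1536/25285 12/65 4 -8 N
3 60/233 60/157 -4560/36581 30/233 4 -7 W
4 24/113 120/509 -1344/57517 12/113 3 -7 S
5 15/53 15/73 300/3869 15/106 3 -8 E
6 24/65 120/389 1536/25285 12/65 4 -8 N
final 4 -7 W

n=0: pose=(3,-7,S); sL=24/113, sR=120/509; mL=-1344/57517, mR=12/113; mL+mR=4764/57517 → advance +1; mR−mL=7452/57517 → turn +1·90°
n=1: pose=(3,-8,E); sL=15/53, sR=15/73; mL=300/3869, mR=15/106; mL+mR=1695/7738 → advance +1; mR−mL=495/7738 → turn +1·90°
n=2: pose=(4,-8,N); sL=24/65, sR=120/389; mL=1536/25285, mR=12/65; mL+mR=6204/25285 → advance +1; mR−mL=3132/25285 → turn +1·90°
n=3: pose=(4,-7,W); sL=60/233, sR=60/157; mL=-4560/36581, mR=30/233; mL+mR=150/36581 → advance +1; mR−mL=9270/36581 → turn +1·90°
n=4: pose=(3,-7,S); sL=24/113, sR=120/509; mL=-1344/57517, mR=12/113; mL+mR=4764/57517 → advance +1; mR−mL=7452/57517 → turn +1·90°
n=5: pose=(3,-8,E); sL=15/53, sR=15/73; mL=300/3869, mR=15/106; mL+mR=1695/7738 → advance +1; mR−mL=495/7738 → turn +1·90°
n=6: pose=(4,-8,N); sL=24/65, sR=120/389; mL=1536/25285, mR=12/65; mL+mR=6204/25285 → advance +1; mR−mL=3132/25285 → turn +1·90°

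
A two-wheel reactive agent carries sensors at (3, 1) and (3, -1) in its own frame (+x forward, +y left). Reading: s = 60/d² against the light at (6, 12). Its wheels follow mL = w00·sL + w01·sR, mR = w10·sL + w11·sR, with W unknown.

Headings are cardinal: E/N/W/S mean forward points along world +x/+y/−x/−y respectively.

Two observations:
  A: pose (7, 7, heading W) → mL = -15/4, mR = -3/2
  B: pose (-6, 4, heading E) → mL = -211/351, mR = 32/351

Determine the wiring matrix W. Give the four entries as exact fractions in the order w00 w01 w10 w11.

-1/2 -1 1 -1

obs A: pose=(7,7,W) → sL=3/2, sR=3, mL=-15/4, mR=-3/2
obs B: pose=(-6,4,E) → sL=6/13, sR=10/27, mL=-211/351, mR=32/351
sensor matrix S = [[3/2, 3], [6/13, 10/27]]; det S = -97/117
solve [mL_A; mL_B] = S·[w00; w01] and [mR_A; mR_B] = S·[w10; w11]:
  w00 = -1/2, w01 = -1, w10 = 1, w11 = -1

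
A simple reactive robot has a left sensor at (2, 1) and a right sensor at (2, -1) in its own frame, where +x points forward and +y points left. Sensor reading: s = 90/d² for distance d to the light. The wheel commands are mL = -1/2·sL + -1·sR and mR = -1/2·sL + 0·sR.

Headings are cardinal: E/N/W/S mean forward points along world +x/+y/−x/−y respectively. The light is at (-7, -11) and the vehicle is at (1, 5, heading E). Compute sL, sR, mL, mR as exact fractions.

left sensor world pos  = (3, 6); dL² = 389
right sensor world pos = (3, 4); dR² = 325
sL = 90/389 = 90/389
sR = 90/325 = 18/65
mL = -1/2·sL + -1·sR = -9927/25285
mR = -1/2·sL + 0·sR = -45/389

90/389 18/65 -9927/25285 -45/389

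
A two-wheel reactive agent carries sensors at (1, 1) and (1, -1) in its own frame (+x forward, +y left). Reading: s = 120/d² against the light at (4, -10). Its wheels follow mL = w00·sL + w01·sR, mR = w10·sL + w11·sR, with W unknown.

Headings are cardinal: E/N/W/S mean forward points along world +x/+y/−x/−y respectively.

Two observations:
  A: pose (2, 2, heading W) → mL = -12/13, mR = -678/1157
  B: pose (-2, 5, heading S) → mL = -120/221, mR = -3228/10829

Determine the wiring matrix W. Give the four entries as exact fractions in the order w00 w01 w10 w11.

-1 0 -1 1/2

obs A: pose=(2,2,W) → sL=12/13, sR=60/89, mL=-12/13, mR=-678/1157
obs B: pose=(-2,5,S) → sL=120/221, sR=24/49, mL=-120/221, mR=-3228/10829
sensor matrix S = [[12/13, 60/89], [120/221, 24/49]]; det S = 82944/963781
solve [mL_A; mL_B] = S·[w00; w01] and [mR_A; mR_B] = S·[w10; w11]:
  w00 = -1, w01 = 0, w10 = -1, w11 = 1/2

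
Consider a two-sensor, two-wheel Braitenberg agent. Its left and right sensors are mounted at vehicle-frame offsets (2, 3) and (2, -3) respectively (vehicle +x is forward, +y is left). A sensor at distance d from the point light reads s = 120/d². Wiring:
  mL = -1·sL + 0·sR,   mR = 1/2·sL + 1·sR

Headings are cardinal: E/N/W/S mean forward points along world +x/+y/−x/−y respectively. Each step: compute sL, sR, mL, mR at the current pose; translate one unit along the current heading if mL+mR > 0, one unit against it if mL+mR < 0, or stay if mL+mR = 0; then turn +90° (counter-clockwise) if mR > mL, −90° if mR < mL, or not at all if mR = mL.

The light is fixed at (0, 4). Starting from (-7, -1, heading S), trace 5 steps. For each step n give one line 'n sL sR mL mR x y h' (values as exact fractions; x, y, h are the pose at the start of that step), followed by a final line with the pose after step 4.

0 24/13 120/149 -24/13 3348/1937 -7 -1 S
1 60/13 60/37 -60/13 1890/481 -7 0 E
2 24/25 120/29 -24/25 3348/725 -8 0 N
3 15/17 6/5 -15/17 279/170 -8 1 W
4 120/61 120/169 -120/61 17460/10309 -9 1 S
final -9 2 E

n=0: pose=(-7,-1,S); sL=24/13, sR=120/149; mL=-24/13, mR=3348/1937; mL+mR=-228/1937 → advance -1; mR−mL=6924/1937 → turn +1·90°
n=1: pose=(-7,0,E); sL=60/13, sR=60/37; mL=-60/13, mR=1890/481; mL+mR=-330/481 → advance -1; mR−mL=4110/481 → turn +1·90°
n=2: pose=(-8,0,N); sL=24/25, sR=120/29; mL=-24/25, mR=3348/725; mL+mR=2652/725 → advance +1; mR−mL=4044/725 → turn +1·90°
n=3: pose=(-8,1,W); sL=15/17, sR=6/5; mL=-15/17, mR=279/170; mL+mR=129/170 → advance +1; mR−mL=429/170 → turn +1·90°
n=4: pose=(-9,1,S); sL=120/61, sR=120/169; mL=-120/61, mR=17460/10309; mL+mR=-2820/10309 → advance -1; mR−mL=37740/10309 → turn +1·90°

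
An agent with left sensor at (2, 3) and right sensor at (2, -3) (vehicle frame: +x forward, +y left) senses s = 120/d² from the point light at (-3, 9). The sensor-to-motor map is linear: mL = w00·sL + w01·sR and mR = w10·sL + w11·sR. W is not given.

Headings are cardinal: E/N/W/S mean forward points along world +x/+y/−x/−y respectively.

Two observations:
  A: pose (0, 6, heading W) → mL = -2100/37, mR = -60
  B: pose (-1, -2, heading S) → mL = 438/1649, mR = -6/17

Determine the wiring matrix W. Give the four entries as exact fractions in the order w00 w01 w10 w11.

obs A: pose=(0,6,W) → sL=120/37, sR=120, mL=-2100/37, mR=-60
obs B: pose=(-1,-2,S) → sL=60/97, sR=12/17, mL=438/1649, mR=-6/17
sensor matrix S = [[120/37, 120], [60/97, 12/17]]; det S = -4389120/61013
solve [mL_A; mL_B] = S·[w00; w01] and [mR_A; mR_B] = S·[w10; w11]:
  w00 = 1, w01 = -1/2, w10 = 0, w11 = -1/2

1 -1/2 0 -1/2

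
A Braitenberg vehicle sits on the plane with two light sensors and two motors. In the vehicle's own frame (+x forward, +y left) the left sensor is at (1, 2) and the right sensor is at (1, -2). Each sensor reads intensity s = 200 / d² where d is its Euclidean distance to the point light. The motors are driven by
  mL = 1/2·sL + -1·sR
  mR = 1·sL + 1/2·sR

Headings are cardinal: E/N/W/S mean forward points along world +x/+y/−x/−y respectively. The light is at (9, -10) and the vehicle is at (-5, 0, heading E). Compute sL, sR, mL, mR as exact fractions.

200/313 200/233 -39300/72929 77900/72929

left sensor world pos  = (-4, 2); dL² = 313
right sensor world pos = (-4, -2); dR² = 233
sL = 200/313 = 200/313
sR = 200/233 = 200/233
mL = 1/2·sL + -1·sR = -39300/72929
mR = 1·sL + 1/2·sR = 77900/72929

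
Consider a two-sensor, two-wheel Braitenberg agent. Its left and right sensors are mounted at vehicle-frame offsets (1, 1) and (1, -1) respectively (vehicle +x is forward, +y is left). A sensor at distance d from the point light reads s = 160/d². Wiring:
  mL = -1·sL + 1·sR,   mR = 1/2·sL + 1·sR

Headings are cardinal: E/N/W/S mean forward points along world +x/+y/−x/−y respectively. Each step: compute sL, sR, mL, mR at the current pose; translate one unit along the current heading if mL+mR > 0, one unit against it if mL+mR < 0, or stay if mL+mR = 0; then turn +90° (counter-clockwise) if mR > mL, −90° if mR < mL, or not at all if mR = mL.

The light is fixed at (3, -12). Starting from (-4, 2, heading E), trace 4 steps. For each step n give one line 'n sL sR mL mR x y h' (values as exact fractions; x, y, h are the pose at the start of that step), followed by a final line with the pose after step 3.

0 160/261 32/41 1792/10701 11632/10701 -4 2 E
1 80/137 16/25 192/3425 3192/3425 -3 2 N
2 32/49 32/61 -384/2989 2544/2989 -3 3 W
3 20/29 8/13 -28/377 362/377 -4 3 S
final -4 2 E

n=0: pose=(-4,2,E); sL=160/261, sR=32/41; mL=1792/10701, mR=11632/10701; mL+mR=13424/10701 → advance +1; mR−mL=80/87 → turn +1·90°
n=1: pose=(-3,2,N); sL=80/137, sR=16/25; mL=192/3425, mR=3192/3425; mL+mR=3384/3425 → advance +1; mR−mL=120/137 → turn +1·90°
n=2: pose=(-3,3,W); sL=32/49, sR=32/61; mL=-384/2989, mR=2544/2989; mL+mR=2160/2989 → advance +1; mR−mL=48/49 → turn +1·90°
n=3: pose=(-4,3,S); sL=20/29, sR=8/13; mL=-28/377, mR=362/377; mL+mR=334/377 → advance +1; mR−mL=30/29 → turn +1·90°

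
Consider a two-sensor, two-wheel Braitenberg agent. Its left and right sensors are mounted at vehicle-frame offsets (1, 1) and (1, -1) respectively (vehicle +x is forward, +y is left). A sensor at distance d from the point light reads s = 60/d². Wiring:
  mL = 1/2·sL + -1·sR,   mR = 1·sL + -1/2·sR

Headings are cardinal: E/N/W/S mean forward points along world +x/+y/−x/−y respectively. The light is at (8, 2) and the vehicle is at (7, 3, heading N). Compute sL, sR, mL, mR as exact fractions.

15/2 15 -45/4 0

left sensor world pos  = (6, 4); dL² = 8
right sensor world pos = (8, 4); dR² = 4
sL = 60/8 = 15/2
sR = 60/4 = 15
mL = 1/2·sL + -1·sR = -45/4
mR = 1·sL + -1/2·sR = 0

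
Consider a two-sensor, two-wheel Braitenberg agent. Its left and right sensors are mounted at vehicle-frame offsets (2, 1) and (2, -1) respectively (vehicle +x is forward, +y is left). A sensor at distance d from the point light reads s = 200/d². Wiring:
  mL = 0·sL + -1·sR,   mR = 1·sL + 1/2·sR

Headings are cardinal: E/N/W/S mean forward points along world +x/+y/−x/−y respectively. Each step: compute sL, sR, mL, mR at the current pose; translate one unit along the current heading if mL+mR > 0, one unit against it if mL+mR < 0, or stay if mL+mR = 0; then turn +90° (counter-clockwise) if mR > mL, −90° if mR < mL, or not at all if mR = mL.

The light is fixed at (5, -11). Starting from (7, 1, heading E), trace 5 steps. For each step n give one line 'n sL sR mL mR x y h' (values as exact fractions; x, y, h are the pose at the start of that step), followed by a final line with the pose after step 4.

n=0: pose=(7,1,E); sL=40/37, sR=200/137; mL=-200/137, mR=9180/5069; mL+mR=1780/5069 → advance +1; mR−mL=16580/5069 → turn +1·90°
n=1: pose=(8,1,N); sL=1, sR=50/53; mL=-50/53, mR=78/53; mL+mR=28/53 → advance +1; mR−mL=128/53 → turn +1·90°
n=2: pose=(8,2,W); sL=40/29, sR=200/197; mL=-200/197, mR=10780/5713; mL+mR=4980/5713 → advance +1; mR−mL=16580/5713 → turn +1·90°
n=3: pose=(7,2,S); sL=20/13, sR=100/61; mL=-100/61, mR=1870/793; mL+mR=570/793 → advance +1; mR−mL=3170/793 → turn +1·90°
n=4: pose=(7,1,E); sL=40/37, sR=200/137; mL=-200/137, mR=9180/5069; mL+mR=1780/5069 → advance +1; mR−mL=16580/5069 → turn +1·90°

0 40/37 200/137 -200/137 9180/5069 7 1 E
1 1 50/53 -50/53 78/53 8 1 N
2 40/29 200/197 -200/197 10780/5713 8 2 W
3 20/13 100/61 -100/61 1870/793 7 2 S
4 40/37 200/137 -200/137 9180/5069 7 1 E
final 8 1 N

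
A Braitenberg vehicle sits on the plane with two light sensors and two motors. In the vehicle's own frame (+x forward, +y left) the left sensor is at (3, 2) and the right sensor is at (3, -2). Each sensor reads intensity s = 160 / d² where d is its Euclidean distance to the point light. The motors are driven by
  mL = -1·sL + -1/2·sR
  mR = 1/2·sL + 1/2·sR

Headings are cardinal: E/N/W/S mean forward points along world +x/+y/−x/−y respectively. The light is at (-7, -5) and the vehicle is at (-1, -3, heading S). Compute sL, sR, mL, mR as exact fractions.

32/13 160/17 -1584/221 1312/221

left sensor world pos  = (1, -6); dL² = 65
right sensor world pos = (-3, -6); dR² = 17
sL = 160/65 = 32/13
sR = 160/17 = 160/17
mL = -1·sL + -1/2·sR = -1584/221
mR = 1/2·sL + 1/2·sR = 1312/221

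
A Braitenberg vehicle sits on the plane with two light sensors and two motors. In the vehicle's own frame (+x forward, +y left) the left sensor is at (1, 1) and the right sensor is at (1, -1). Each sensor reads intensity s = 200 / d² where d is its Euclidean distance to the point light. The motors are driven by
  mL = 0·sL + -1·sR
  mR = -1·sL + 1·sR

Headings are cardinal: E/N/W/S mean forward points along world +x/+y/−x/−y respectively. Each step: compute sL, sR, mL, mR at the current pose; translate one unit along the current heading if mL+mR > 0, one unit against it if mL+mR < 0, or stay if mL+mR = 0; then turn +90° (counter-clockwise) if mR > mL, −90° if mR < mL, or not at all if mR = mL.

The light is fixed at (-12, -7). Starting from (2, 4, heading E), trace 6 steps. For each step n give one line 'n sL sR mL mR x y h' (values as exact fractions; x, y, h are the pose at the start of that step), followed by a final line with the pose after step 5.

n=0: pose=(2,4,E); sL=200/369, sR=8/13; mL=-8/13, mR=352/4797; mL+mR=-200/369 → advance -1; mR−mL=3304/4797 → turn +1·90°
n=1: pose=(1,4,N); sL=25/36, sR=10/17; mL=-10/17, mR=-65/612; mL+mR=-25/36 → advance -1; mR−mL=295/612 → turn +1·90°
n=2: pose=(1,3,W); sL=8/9, sR=40/53; mL=-40/53, mR=-64/477; mL+mR=-8/9 → advance -1; mR−mL=296/477 → turn +1·90°
n=3: pose=(2,3,S); sL=100/153, sR=4/5; mL=-4/5, mR=112/765; mL+mR=-100/153 → advance -1; mR−mL=724/765 → turn +1·90°
n=4: pose=(2,4,E); sL=200/369, sR=8/13; mL=-8/13, mR=352/4797; mL+mR=-200/369 → advance -1; mR−mL=3304/4797 → turn +1·90°
n=5: pose=(1,4,N); sL=25/36, sR=10/17; mL=-10/17, mR=-65/612; mL+mR=-25/36 → advance -1; mR−mL=295/612 → turn +1·90°

0 200/369 8/13 -8/13 352/4797 2 4 E
1 25/36 10/17 -10/17 -65/612 1 4 N
2 8/9 40/53 -40/53 -64/477 1 3 W
3 100/153 4/5 -4/5 112/765 2 3 S
4 200/369 8/13 -8/13 352/4797 2 4 E
5 25/36 10/17 -10/17 -65/612 1 4 N
final 1 3 W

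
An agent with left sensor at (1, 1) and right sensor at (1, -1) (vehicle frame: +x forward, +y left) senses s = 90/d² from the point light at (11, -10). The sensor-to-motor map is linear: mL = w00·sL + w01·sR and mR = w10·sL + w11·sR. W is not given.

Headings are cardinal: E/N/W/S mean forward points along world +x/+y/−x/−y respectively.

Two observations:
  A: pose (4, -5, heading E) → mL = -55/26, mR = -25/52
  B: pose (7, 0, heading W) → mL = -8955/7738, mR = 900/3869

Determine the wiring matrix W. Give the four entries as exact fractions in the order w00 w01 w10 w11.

-1 -1/2 1 -1

obs A: pose=(4,-5,E) → sL=5/4, sR=45/26, mL=-55/26, mR=-25/52
obs B: pose=(7,0,W) → sL=45/53, sR=45/73, mL=-8955/7738, mR=900/3869
sensor matrix S = [[5/4, 45/26], [45/53, 45/73]]; det S = -140625/201188
solve [mL_A; mL_B] = S·[w00; w01] and [mR_A; mR_B] = S·[w10; w11]:
  w00 = -1, w01 = -1/2, w10 = 1, w11 = -1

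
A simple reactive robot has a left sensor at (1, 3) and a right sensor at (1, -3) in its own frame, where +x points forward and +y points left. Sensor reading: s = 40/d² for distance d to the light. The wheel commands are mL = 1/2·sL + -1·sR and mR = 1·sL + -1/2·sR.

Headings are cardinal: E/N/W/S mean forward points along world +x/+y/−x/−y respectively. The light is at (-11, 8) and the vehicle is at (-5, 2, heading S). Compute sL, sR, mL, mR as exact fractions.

4/13 20/29 -202/377 -14/377

left sensor world pos  = (-2, 1); dL² = 130
right sensor world pos = (-8, 1); dR² = 58
sL = 40/130 = 4/13
sR = 40/58 = 20/29
mL = 1/2·sL + -1·sR = -202/377
mR = 1·sL + -1/2·sR = -14/377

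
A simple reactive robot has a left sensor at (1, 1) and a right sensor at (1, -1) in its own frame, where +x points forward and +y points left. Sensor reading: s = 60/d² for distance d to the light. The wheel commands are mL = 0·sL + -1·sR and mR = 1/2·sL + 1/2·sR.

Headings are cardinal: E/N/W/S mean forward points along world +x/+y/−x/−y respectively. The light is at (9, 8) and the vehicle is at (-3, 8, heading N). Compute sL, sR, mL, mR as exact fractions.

6/17 30/61 -30/61 438/1037

left sensor world pos  = (-4, 9); dL² = 170
right sensor world pos = (-2, 9); dR² = 122
sL = 60/170 = 6/17
sR = 60/122 = 30/61
mL = 0·sL + -1·sR = -30/61
mR = 1/2·sL + 1/2·sR = 438/1037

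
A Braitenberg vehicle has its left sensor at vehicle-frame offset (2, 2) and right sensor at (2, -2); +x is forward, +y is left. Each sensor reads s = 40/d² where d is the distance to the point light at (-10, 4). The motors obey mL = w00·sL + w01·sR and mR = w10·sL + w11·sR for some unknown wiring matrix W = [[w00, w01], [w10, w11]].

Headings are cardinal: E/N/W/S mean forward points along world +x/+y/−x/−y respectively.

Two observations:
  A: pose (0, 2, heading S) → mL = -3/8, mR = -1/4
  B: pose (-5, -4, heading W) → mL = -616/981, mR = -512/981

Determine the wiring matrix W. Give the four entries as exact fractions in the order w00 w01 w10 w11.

-1/2 -1/2 1 -1

obs A: pose=(0,2,S) → sL=1/4, sR=1/2, mL=-3/8, mR=-1/4
obs B: pose=(-5,-4,W) → sL=40/109, sR=8/9, mL=-616/981, mR=-512/981
sensor matrix S = [[1/4, 1/2], [40/109, 8/9]]; det S = 38/981
solve [mL_A; mL_B] = S·[w00; w01] and [mR_A; mR_B] = S·[w10; w11]:
  w00 = -1/2, w01 = -1/2, w10 = 1, w11 = -1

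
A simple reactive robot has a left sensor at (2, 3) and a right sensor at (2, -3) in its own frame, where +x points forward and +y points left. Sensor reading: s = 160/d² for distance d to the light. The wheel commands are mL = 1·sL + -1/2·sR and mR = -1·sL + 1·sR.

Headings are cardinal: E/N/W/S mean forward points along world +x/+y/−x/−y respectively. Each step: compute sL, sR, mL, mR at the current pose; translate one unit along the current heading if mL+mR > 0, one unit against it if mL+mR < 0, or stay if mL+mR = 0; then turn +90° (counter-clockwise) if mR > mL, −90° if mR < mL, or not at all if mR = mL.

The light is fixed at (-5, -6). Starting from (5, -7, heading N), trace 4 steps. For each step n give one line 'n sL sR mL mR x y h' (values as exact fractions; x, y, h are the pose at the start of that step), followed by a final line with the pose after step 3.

n=0: pose=(5,-7,N); sL=16/5, sR=16/17; mL=232/85, mR=-192/85; mL+mR=8/17 → advance +1; mR−mL=-424/85 → turn -1·90°
n=1: pose=(5,-6,E); sL=160/153, sR=160/153; mL=80/153, mR=0; mL+mR=80/153 → advance +1; mR−mL=-80/153 → turn -1·90°
n=2: pose=(6,-6,S); sL=4/5, sR=40/17; mL=-32/85, mR=132/85; mL+mR=20/17 → advance +1; mR−mL=164/85 → turn +1·90°
n=3: pose=(6,-7,E); sL=160/173, sR=32/37; mL=3152/6401, mR=-384/6401; mL+mR=16/37 → advance +1; mR−mL=-3536/6401 → turn -1·90°

0 16/5 16/17 232/85 -192/85 5 -7 N
1 160/153 160/153 80/153 0 5 -6 E
2 4/5 40/17 -32/85 132/85 6 -6 S
3 160/173 32/37 3152/6401 -384/6401 6 -7 E
final 7 -7 S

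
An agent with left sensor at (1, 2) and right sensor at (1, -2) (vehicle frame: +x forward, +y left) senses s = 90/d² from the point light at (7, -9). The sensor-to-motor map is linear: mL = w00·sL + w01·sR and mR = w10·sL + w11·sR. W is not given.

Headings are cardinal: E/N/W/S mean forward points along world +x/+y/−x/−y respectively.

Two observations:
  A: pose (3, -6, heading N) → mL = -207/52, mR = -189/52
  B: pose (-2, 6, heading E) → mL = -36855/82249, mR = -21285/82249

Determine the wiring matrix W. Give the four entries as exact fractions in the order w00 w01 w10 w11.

-1 -1/2 1/2 -1

obs A: pose=(3,-6,N) → sL=45/26, sR=9/2, mL=-207/52, mR=-189/52
obs B: pose=(-2,6,E) → sL=90/353, sR=90/233, mL=-36855/82249, mR=-21285/82249
sensor matrix S = [[45/26, 9/2], [90/353, 90/233]]; det S = -511920/1069237
solve [mL_A; mL_B] = S·[w00; w01] and [mR_A; mR_B] = S·[w10; w11]:
  w00 = -1, w01 = -1/2, w10 = 1/2, w11 = -1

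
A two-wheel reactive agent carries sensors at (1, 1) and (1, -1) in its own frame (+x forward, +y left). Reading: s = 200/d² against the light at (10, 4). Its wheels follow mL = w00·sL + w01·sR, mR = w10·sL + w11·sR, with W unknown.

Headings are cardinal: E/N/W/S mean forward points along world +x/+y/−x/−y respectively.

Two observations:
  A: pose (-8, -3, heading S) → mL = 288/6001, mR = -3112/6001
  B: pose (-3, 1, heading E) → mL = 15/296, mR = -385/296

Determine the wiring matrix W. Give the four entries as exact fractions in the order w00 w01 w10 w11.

obs A: pose=(-8,-3,S) → sL=200/353, sR=8/17, mL=288/6001, mR=-3112/6001
obs B: pose=(-3,1,E) → sL=50/37, sR=5/4, mL=15/296, mR=-385/296
sensor matrix S = [[200/353, 8/17], [50/37, 5/4]]; det S = 16050/222037
solve [mL_A; mL_B] = S·[w00; w01] and [mR_A; mR_B] = S·[w10; w11]:
  w00 = 1/2, w01 = -1/2, w10 = -1/2, w11 = -1/2

1/2 -1/2 -1/2 -1/2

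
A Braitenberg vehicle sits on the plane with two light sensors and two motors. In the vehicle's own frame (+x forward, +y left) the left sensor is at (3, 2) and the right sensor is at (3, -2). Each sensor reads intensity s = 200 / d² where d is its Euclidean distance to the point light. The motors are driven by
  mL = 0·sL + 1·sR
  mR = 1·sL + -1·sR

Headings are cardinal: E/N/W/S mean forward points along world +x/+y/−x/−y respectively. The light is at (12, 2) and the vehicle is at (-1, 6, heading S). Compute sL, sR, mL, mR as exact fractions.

100/61 100/113 100/113 5200/6893

left sensor world pos  = (1, 3); dL² = 122
right sensor world pos = (-3, 3); dR² = 226
sL = 200/122 = 100/61
sR = 200/226 = 100/113
mL = 0·sL + 1·sR = 100/113
mR = 1·sL + -1·sR = 5200/6893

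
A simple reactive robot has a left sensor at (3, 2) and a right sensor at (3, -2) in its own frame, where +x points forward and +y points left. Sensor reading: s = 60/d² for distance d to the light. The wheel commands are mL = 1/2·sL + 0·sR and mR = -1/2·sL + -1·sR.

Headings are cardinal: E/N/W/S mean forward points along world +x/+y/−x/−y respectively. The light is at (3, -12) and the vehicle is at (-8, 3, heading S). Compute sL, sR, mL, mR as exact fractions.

left sensor world pos  = (-6, 0); dL² = 225
right sensor world pos = (-10, 0); dR² = 313
sL = 60/225 = 4/15
sR = 60/313 = 60/313
mL = 1/2·sL + 0·sR = 2/15
mR = -1/2·sL + -1·sR = -1526/4695

4/15 60/313 2/15 -1526/4695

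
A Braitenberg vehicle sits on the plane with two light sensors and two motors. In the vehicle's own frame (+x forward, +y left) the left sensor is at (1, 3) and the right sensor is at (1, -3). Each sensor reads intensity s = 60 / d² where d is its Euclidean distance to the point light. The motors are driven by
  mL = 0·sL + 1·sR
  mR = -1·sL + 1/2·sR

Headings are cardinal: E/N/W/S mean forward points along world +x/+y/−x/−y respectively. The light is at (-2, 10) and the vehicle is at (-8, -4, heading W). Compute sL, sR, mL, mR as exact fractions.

left sensor world pos  = (-9, -7); dL² = 338
right sensor world pos = (-9, -1); dR² = 170
sL = 60/338 = 30/169
sR = 60/170 = 6/17
mL = 0·sL + 1·sR = 6/17
mR = -1·sL + 1/2·sR = -3/2873

30/169 6/17 6/17 -3/2873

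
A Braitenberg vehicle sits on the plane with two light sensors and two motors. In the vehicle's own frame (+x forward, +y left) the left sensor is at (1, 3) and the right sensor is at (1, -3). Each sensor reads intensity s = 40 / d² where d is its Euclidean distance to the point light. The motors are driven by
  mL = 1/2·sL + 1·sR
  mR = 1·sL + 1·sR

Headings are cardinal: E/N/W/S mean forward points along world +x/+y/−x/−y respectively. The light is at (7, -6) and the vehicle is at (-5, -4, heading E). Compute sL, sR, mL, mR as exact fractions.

20/73 20/61 2070/4453 2680/4453

left sensor world pos  = (-4, -1); dL² = 146
right sensor world pos = (-4, -7); dR² = 122
sL = 40/146 = 20/73
sR = 40/122 = 20/61
mL = 1/2·sL + 1·sR = 2070/4453
mR = 1·sL + 1·sR = 2680/4453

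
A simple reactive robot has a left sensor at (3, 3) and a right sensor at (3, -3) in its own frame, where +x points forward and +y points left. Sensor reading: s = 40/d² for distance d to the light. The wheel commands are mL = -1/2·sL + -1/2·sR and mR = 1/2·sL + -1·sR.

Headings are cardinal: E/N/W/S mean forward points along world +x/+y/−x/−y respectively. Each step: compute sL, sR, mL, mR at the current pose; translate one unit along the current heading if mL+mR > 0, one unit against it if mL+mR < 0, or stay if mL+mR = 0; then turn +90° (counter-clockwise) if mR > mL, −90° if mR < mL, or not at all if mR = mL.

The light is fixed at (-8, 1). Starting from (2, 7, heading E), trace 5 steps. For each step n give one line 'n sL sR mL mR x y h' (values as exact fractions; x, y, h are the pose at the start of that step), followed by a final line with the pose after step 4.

n=0: pose=(2,7,E); sL=4/25, sR=20/89; mL=-428/2225, mR=-322/2225; mL+mR=-30/89 → advance -1; mR−mL=106/2225 → turn +1·90°
n=1: pose=(1,7,N); sL=40/117, sR=8/45; mL=-152/585, mR=-4/585; mL+mR=-4/15 → advance -1; mR−mL=148/585 → turn +1·90°
n=2: pose=(1,6,W); sL=1, sR=2/5; mL=-7/10, mR=1/10; mL+mR=-3/5 → advance -1; mR−mL=4/5 → turn +1·90°
n=3: pose=(2,6,S); sL=40/173, sR=40/53; mL=-4520/9169, mR=-5860/9169; mL+mR=-60/53 → advance -1; mR−mL=-1340/9169 → turn -1·90°
n=4: pose=(2,7,W); sL=20/29, sR=4/13; mL=-188/377, mR=14/377; mL+mR=-6/13 → advance -1; mR−mL=202/377 → turn +1·90°

0 4/25 20/89 -428/2225 -322/2225 2 7 E
1 40/117 8/45 -152/585 -4/585 1 7 N
2 1 2/5 -7/10 1/10 1 6 W
3 40/173 40/53 -4520/9169 -5860/9169 2 6 S
4 20/29 4/13 -188/377 14/377 2 7 W
final 3 7 S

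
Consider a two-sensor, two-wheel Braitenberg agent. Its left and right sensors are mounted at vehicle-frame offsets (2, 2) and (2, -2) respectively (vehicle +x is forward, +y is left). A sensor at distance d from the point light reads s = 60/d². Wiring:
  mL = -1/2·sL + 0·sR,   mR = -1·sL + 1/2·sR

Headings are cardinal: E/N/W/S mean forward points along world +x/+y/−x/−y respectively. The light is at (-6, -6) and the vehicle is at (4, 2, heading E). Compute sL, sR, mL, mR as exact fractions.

left sensor world pos  = (6, 4); dL² = 244
right sensor world pos = (6, 0); dR² = 180
sL = 60/244 = 15/61
sR = 60/180 = 1/3
mL = -1/2·sL + 0·sR = -15/122
mR = -1·sL + 1/2·sR = -29/366

15/61 1/3 -15/122 -29/366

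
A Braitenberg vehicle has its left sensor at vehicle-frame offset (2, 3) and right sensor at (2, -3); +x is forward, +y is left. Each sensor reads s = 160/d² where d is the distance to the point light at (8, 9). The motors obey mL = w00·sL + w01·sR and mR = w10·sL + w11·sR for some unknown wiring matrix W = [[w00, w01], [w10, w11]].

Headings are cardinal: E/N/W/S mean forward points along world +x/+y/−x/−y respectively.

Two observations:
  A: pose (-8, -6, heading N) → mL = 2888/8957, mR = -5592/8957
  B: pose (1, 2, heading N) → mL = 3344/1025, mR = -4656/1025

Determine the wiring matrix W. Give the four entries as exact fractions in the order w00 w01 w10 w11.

-1/2 1 -1/2 -1

obs A: pose=(-8,-6,N) → sL=16/53, sR=80/169, mL=2888/8957, mR=-5592/8957
obs B: pose=(1,2,N) → sL=32/25, sR=160/41, mL=3344/1025, mR=-4656/1025
sensor matrix S = [[16/53, 80/169], [32/25, 160/41]]; det S = 1050624/1836185
solve [mL_A; mL_B] = S·[w00; w01] and [mR_A; mR_B] = S·[w10; w11]:
  w00 = -1/2, w01 = 1, w10 = -1/2, w11 = -1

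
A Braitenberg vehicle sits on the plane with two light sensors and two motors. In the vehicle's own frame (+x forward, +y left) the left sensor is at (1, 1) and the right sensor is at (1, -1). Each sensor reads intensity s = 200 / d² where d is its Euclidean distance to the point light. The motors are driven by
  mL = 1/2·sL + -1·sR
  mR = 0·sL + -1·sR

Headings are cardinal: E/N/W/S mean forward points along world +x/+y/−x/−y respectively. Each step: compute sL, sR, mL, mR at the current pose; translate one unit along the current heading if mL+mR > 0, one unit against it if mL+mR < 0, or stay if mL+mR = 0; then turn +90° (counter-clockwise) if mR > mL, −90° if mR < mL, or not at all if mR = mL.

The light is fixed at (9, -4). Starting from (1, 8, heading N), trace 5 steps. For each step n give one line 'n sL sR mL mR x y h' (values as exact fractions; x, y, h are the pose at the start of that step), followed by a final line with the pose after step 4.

n=0: pose=(1,8,N); sL=4/5, sR=100/109; mL=-282/545, mR=-100/109; mL+mR=-782/545 → advance -1; mR−mL=-2/5 → turn -1·90°
n=1: pose=(1,7,E); sL=200/193, sR=200/149; mL=-23700/28757, mR=-200/149; mL+mR=-62300/28757 → advance -1; mR−mL=-100/193 → turn -1·90°
n=2: pose=(0,7,S); sL=50/41, sR=1; mL=-16/41, mR=-1; mL+mR=-57/41 → advance -1; mR−mL=-25/41 → turn -1·90°
n=3: pose=(0,8,W); sL=200/221, sR=200/269; mL=-17300/59449, mR=-200/269; mL+mR=-61500/59449 → advance -1; mR−mL=-100/221 → turn -1·90°
n=4: pose=(1,8,N); sL=4/5, sR=100/109; mL=-282/545, mR=-100/109; mL+mR=-782/545 → advance -1; mR−mL=-2/5 → turn -1·90°

0 4/5 100/109 -282/545 -100/109 1 8 N
1 200/193 200/149 -23700/28757 -200/149 1 7 E
2 50/41 1 -16/41 -1 0 7 S
3 200/221 200/269 -17300/59449 -200/269 0 8 W
4 4/5 100/109 -282/545 -100/109 1 8 N
final 1 7 E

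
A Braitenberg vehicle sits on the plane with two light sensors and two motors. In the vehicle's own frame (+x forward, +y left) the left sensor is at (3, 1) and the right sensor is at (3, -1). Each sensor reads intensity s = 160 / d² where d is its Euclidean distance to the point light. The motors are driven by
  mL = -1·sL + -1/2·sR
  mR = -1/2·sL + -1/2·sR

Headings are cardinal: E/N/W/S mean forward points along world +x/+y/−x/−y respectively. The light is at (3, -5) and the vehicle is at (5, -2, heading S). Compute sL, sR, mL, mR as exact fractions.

160/9 160 -880/9 -800/9

left sensor world pos  = (6, -5); dL² = 9
right sensor world pos = (4, -5); dR² = 1
sL = 160/9 = 160/9
sR = 160/1 = 160
mL = -1·sL + -1/2·sR = -880/9
mR = -1/2·sL + -1/2·sR = -800/9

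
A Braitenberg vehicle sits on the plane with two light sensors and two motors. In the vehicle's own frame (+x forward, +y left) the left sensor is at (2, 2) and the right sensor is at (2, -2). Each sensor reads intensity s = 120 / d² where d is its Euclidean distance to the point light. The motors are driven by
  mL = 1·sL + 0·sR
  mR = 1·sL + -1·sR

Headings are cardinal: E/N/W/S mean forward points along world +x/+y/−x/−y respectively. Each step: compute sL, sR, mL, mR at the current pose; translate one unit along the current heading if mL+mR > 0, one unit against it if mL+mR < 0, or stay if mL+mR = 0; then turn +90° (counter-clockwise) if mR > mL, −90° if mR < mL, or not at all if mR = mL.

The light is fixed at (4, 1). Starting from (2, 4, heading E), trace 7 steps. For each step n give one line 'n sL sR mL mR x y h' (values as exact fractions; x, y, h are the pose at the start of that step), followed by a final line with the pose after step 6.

0 24/5 120 24/5 -576/5 2 4 E
1 60 60/13 60 720/13 1 4 S
2 24/5 120/41 24/5 384/205 1 3 W
3 30/13 6 30/13 -48/13 0 3 N
4 120/13 24 120/13 -192/13 0 2 E
5 12 12/5 12 48/5 -1 2 S
6 120/53 120/53 120/53 0 -1 1 W
final -2 1 N

n=0: pose=(2,4,E); sL=24/5, sR=120; mL=24/5, mR=-576/5; mL+mR=-552/5 → advance -1; mR−mL=-120 → turn -1·90°
n=1: pose=(1,4,S); sL=60, sR=60/13; mL=60, mR=720/13; mL+mR=1500/13 → advance +1; mR−mL=-60/13 → turn -1·90°
n=2: pose=(1,3,W); sL=24/5, sR=120/41; mL=24/5, mR=384/205; mL+mR=1368/205 → advance +1; mR−mL=-120/41 → turn -1·90°
n=3: pose=(0,3,N); sL=30/13, sR=6; mL=30/13, mR=-48/13; mL+mR=-18/13 → advance -1; mR−mL=-6 → turn -1·90°
n=4: pose=(0,2,E); sL=120/13, sR=24; mL=120/13, mR=-192/13; mL+mR=-72/13 → advance -1; mR−mL=-24 → turn -1·90°
n=5: pose=(-1,2,S); sL=12, sR=12/5; mL=12, mR=48/5; mL+mR=108/5 → advance +1; mR−mL=-12/5 → turn -1·90°
n=6: pose=(-1,1,W); sL=120/53, sR=120/53; mL=120/53, mR=0; mL+mR=120/53 → advance +1; mR−mL=-120/53 → turn -1·90°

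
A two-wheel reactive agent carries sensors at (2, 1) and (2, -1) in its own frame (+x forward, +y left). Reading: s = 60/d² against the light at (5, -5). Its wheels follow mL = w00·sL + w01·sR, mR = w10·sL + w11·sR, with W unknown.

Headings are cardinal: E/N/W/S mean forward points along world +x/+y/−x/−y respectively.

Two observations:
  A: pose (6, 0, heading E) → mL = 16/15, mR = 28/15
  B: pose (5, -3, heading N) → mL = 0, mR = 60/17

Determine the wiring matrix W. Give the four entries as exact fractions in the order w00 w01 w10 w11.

-1 1 1/2 1/2

obs A: pose=(6,0,E) → sL=4/3, sR=12/5, mL=16/15, mR=28/15
obs B: pose=(5,-3,N) → sL=60/17, sR=60/17, mL=0, mR=60/17
sensor matrix S = [[4/3, 12/5], [60/17, 60/17]]; det S = -64/17
solve [mL_A; mL_B] = S·[w00; w01] and [mR_A; mR_B] = S·[w10; w11]:
  w00 = -1, w01 = 1, w10 = 1/2, w11 = 1/2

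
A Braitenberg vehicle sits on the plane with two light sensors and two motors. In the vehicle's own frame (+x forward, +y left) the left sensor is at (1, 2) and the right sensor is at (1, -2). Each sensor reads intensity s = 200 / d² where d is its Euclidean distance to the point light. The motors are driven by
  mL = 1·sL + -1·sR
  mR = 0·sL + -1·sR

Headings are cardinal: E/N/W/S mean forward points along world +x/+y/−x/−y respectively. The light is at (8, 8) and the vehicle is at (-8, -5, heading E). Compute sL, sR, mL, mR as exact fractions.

left sensor world pos  = (-7, -3); dL² = 346
right sensor world pos = (-7, -7); dR² = 450
sL = 200/346 = 100/173
sR = 200/450 = 4/9
mL = 1·sL + -1·sR = 208/1557
mR = 0·sL + -1·sR = -4/9

100/173 4/9 208/1557 -4/9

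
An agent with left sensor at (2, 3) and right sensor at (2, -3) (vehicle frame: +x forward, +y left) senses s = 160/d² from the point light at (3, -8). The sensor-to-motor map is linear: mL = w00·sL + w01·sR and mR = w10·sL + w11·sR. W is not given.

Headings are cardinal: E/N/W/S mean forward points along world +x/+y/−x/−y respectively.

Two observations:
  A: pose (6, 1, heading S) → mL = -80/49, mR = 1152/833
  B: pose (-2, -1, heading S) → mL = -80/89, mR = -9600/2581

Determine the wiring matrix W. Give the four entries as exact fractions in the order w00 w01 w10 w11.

0 -1/2 -1 1

obs A: pose=(6,1,S) → sL=32/17, sR=160/49, mL=-80/49, mR=1152/833
obs B: pose=(-2,-1,S) → sL=160/29, sR=160/89, mL=-80/89, mR=-9600/2581
sensor matrix S = [[32/17, 160/49], [160/29, 160/89]]; det S = -31457280/2149973
solve [mL_A; mL_B] = S·[w00; w01] and [mR_A; mR_B] = S·[w10; w11]:
  w00 = 0, w01 = -1/2, w10 = -1, w11 = 1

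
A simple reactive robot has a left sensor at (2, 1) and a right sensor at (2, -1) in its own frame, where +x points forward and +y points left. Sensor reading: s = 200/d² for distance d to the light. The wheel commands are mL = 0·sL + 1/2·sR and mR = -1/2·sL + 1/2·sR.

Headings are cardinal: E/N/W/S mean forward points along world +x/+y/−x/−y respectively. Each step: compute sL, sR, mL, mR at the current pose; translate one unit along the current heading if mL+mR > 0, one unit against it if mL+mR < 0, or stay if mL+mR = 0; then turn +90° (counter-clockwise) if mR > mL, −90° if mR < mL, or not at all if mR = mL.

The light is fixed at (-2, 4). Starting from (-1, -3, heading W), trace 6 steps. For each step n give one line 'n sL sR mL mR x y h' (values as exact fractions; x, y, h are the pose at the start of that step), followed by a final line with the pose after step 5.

n=0: pose=(-1,-3,W); sL=40/13, sR=200/37; mL=100/37, mR=560/481; mL+mR=1860/481 → advance +1; mR−mL=-20/13 → turn -1·90°
n=1: pose=(-2,-3,N); sL=100/13, sR=100/13; mL=50/13, mR=0; mL+mR=50/13 → advance +1; mR−mL=-50/13 → turn -1·90°
n=2: pose=(-2,-2,E); sL=200/29, sR=200/53; mL=100/53, mR=-2400/1537; mL+mR=500/1537 → advance +1; mR−mL=-100/29 → turn -1·90°
n=3: pose=(-1,-2,S); sL=50/17, sR=25/8; mL=25/16, mR=25/272; mL+mR=225/136 → advance +1; mR−mL=-25/17 → turn -1·90°
n=4: pose=(-1,-3,W); sL=40/13, sR=200/37; mL=100/37, mR=560/481; mL+mR=1860/481 → advance +1; mR−mL=-20/13 → turn -1·90°
n=5: pose=(-2,-3,N); sL=100/13, sR=100/13; mL=50/13, mR=0; mL+mR=50/13 → advance +1; mR−mL=-50/13 → turn -1·90°

0 40/13 200/37 100/37 560/481 -1 -3 W
1 100/13 100/13 50/13 0 -2 -3 N
2 200/29 200/53 100/53 -2400/1537 -2 -2 E
3 50/17 25/8 25/16 25/272 -1 -2 S
4 40/13 200/37 100/37 560/481 -1 -3 W
5 100/13 100/13 50/13 0 -2 -3 N
final -2 -2 E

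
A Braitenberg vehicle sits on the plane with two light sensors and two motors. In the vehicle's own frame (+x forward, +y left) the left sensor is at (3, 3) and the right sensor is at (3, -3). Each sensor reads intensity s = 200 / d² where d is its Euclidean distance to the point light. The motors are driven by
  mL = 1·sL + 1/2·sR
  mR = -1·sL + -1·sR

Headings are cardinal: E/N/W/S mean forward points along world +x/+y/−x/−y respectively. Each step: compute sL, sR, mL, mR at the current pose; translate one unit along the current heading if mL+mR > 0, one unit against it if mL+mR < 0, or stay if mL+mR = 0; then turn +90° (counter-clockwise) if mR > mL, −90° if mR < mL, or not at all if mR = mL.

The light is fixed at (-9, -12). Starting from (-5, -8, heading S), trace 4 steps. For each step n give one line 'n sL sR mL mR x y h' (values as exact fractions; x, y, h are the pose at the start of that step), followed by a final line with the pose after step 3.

0 4 100 54 -104 -5 -8 S
1 40 40/13 540/13 -560/13 -5 -7 W
2 50/17 25/16 2025/544 -1225/272 -4 -7 N
3 200/113 40/13 4860/1469 -7120/1469 -4 -8 E
final -5 -8 S

n=0: pose=(-5,-8,S); sL=4, sR=100; mL=54, mR=-104; mL+mR=-50 → advance -1; mR−mL=-158 → turn -1·90°
n=1: pose=(-5,-7,W); sL=40, sR=40/13; mL=540/13, mR=-560/13; mL+mR=-20/13 → advance -1; mR−mL=-1100/13 → turn -1·90°
n=2: pose=(-4,-7,N); sL=50/17, sR=25/16; mL=2025/544, mR=-1225/272; mL+mR=-25/32 → advance -1; mR−mL=-4475/544 → turn -1·90°
n=3: pose=(-4,-8,E); sL=200/113, sR=40/13; mL=4860/1469, mR=-7120/1469; mL+mR=-20/13 → advance -1; mR−mL=-11980/1469 → turn -1·90°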